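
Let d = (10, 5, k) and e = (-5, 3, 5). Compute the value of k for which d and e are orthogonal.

d · e = 10·(-5) + 5·3 + k·5 = -35 + 5k
Set equal to 0: 5k = 35, so k = 7.

7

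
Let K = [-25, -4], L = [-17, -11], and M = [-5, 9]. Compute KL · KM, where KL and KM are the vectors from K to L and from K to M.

KL = L − K = (8, -7)
KM = M − K = (20, 13)
KL · KM = 8·20 + (-7)·13 = 160 - 91 = 69

69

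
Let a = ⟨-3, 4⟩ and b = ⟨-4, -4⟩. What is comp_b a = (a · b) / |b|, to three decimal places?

a · b = (-3)·(-4) + 4·(-4) = 12 - 16 = -4
|b| = √(16 + 16) = √32 ≈ 5.6569
comp_b a = -4 / √32 ≈ -0.707

-0.707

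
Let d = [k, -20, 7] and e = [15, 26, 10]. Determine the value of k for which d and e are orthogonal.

30

d · e = k·15 + (-20)·26 + 7·10 = -450 + 15k
Set equal to 0: 15k = 450, so k = 30.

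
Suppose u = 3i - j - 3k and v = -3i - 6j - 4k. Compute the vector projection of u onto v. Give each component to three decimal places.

u · v = 3·(-3) + (-1)·(-6) + (-3)·(-4) = -9 + 6 + 12 = 9
|v|² = 9 + 36 + 16 = 61
proj_v u = (9/61) · (-3, -6, -4) ≈ (-0.443, -0.885, -0.590)

(-0.443, -0.885, -0.590)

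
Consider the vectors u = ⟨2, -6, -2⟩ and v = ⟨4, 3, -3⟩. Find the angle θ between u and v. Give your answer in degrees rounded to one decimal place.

95.9

u · v = 2·4 + (-6)·3 + (-2)·(-3) = 8 - 18 + 6 = -4
|u|² = 4 + 36 + 4 = 44,  |u| = √44 ≈ 6.633250
|v|² = 16 + 9 + 9 = 34,  |v| = √34 ≈ 5.830952
cos θ = -4 / (6.633250 · 5.830952) ≈ -0.10342
θ = arccos(-0.10342) ≈ 95.9°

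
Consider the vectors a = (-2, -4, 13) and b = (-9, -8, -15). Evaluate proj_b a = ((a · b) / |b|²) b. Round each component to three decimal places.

a · b = (-2)·(-9) + (-4)·(-8) + 13·(-15) = 18 + 32 - 195 = -145
|b|² = 81 + 64 + 225 = 370
proj_b a = (-145/370) · (-9, -8, -15) ≈ (3.527, 3.135, 5.878)

(3.527, 3.135, 5.878)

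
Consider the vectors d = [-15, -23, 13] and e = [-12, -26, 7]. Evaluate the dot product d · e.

869

d · e = (-15)·(-12) + (-23)·(-26) + 13·7 = 180 + 598 + 91 = 869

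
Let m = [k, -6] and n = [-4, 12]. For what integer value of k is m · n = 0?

m · n = k·(-4) + (-6)·12 = -72 - 4k
Set equal to 0: -4k = 72, so k = -18.

-18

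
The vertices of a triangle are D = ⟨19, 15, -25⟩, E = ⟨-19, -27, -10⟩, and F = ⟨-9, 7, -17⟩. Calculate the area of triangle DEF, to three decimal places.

DE = (-38, -42, 15),  DF = (-28, -8, 8)
i: (-42)·8 - 15·(-8) = -336 - (-120) = -216
j: 15·(-28) - (-38)·8 = -420 - (-304) = -116
k: (-38)·(-8) - (-42)·(-28) = 304 - 1176 = -872
DE × DF = (-216, -116, -872)
|DE × DF| = √820496 ≈ 905.8123
area = ½ · 905.8123 ≈ 452.906

452.906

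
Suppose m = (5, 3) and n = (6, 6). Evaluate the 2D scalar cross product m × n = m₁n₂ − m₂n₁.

12

5·6 - 3·6 = 30 - 18 = 12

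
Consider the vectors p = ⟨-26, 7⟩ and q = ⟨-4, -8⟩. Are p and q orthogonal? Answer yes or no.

p · q = (-26)·(-4) + 7·(-8) = 104 - 56 = 48
Nonzero, so the vectors are not orthogonal.

no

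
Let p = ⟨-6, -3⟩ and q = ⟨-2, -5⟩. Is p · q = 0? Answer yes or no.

no

p · q = (-6)·(-2) + (-3)·(-5) = 12 + 15 = 27
Nonzero, so the vectors are not orthogonal.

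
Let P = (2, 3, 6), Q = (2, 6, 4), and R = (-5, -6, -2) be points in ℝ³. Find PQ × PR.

PQ = (0, 3, -2)
PR = (-7, -9, -8)
i: 3·(-8) - (-2)·(-9) = -24 - 18 = -42
j: (-2)·(-7) - 0·(-8) = 14 - 0 = 14
k: 0·(-9) - 3·(-7) = 0 - (-21) = 21
PQ × PR = (-42, 14, 21)

(-42, 14, 21)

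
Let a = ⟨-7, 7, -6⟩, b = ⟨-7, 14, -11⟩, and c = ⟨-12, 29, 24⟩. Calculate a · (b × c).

-2275

b × c:
i: 14·24 - (-11)·29 = 336 - (-319) = 655
j: (-11)·(-12) - (-7)·24 = 132 - (-168) = 300
k: (-7)·29 - 14·(-12) = -203 - (-168) = -35
b × c = (655, 300, -35)
a · (b × c) = (-7)·655 + 7·300 + (-6)·(-35) = -4585 + 2100 + 210 = -2275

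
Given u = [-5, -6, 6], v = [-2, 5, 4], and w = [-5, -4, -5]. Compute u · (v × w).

v × w:
i: 5·(-5) - 4·(-4) = -25 - (-16) = -9
j: 4·(-5) - (-2)·(-5) = -20 - 10 = -30
k: (-2)·(-4) - 5·(-5) = 8 - (-25) = 33
v × w = (-9, -30, 33)
u · (v × w) = (-5)·(-9) + (-6)·(-30) + 6·33 = 45 + 180 + 198 = 423

423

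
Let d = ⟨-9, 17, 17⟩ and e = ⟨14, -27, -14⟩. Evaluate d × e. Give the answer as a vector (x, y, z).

(221, 112, 5)

i: 17·(-14) - 17·(-27) = -238 - (-459) = 221
j: 17·14 - (-9)·(-14) = 238 - 126 = 112
k: (-9)·(-27) - 17·14 = 243 - 238 = 5
d × e = (221, 112, 5)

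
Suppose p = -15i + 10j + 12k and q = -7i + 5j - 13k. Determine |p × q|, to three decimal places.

i: 10·(-13) - 12·5 = -130 - 60 = -190
j: 12·(-7) - (-15)·(-13) = -84 - 195 = -279
k: (-15)·5 - 10·(-7) = -75 - (-70) = -5
p × q = (-190, -279, -5)
|p × q| = √((-190)² + (-279)² + (-5)²) = √113966 ≈ 337.5885

337.589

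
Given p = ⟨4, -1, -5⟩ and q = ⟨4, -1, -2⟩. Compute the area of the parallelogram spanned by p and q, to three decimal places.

12.369

i: (-1)·(-2) - (-5)·(-1) = 2 - 5 = -3
j: (-5)·4 - 4·(-2) = -20 - (-8) = -12
k: 4·(-1) - (-1)·4 = -4 - (-4) = 0
p × q = (-3, -12, 0)
|p × q| = √((-3)² + (-12)² + 0²) = √153 ≈ 12.3693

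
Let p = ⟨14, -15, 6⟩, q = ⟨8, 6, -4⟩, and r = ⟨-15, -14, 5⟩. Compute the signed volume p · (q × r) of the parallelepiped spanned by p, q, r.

-796

q × r:
i: 6·5 - (-4)·(-14) = 30 - 56 = -26
j: (-4)·(-15) - 8·5 = 60 - 40 = 20
k: 8·(-14) - 6·(-15) = -112 - (-90) = -22
q × r = (-26, 20, -22)
p · (q × r) = 14·(-26) + (-15)·20 + 6·(-22) = -364 - 300 - 132 = -796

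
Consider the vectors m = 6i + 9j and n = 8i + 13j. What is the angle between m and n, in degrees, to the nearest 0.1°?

m · n = 6·8 + 9·13 = 48 + 117 = 165
|m|² = 36 + 81 = 117,  |m| = √117 ≈ 10.816654
|n|² = 64 + 169 = 233,  |n| = √233 ≈ 15.264338
cos θ = 165 / (10.816654 · 15.264338) ≈ 0.99934
θ = arccos(0.99934) ≈ 2.1°

2.1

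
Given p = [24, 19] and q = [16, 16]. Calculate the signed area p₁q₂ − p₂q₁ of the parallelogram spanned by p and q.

80

24·16 - 19·16 = 384 - 304 = 80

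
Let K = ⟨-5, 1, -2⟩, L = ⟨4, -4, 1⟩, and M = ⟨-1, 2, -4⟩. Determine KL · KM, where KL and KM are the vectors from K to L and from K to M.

25

KL = L − K = (9, -5, 3)
KM = M − K = (4, 1, -2)
KL · KM = 9·4 + (-5)·1 + 3·(-2) = 36 - 5 - 6 = 25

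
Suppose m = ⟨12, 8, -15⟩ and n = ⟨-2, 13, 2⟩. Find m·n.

m · n = 12·(-2) + 8·13 + (-15)·2 = -24 + 104 - 30 = 50

50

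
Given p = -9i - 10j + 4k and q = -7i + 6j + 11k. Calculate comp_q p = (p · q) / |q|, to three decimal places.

p · q = (-9)·(-7) + (-10)·6 + 4·11 = 63 - 60 + 44 = 47
|q| = √(49 + 36 + 121) = √206 ≈ 14.3527
comp_q p = 47 / √206 ≈ 3.275

3.275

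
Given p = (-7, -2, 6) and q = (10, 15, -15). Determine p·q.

-190

p · q = (-7)·10 + (-2)·15 + 6·(-15) = -70 - 30 - 90 = -190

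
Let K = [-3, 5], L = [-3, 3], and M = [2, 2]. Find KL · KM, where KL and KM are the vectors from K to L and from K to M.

6

KL = L − K = (0, -2)
KM = M − K = (5, -3)
KL · KM = 0·5 + (-2)·(-3) = 0 + 6 = 6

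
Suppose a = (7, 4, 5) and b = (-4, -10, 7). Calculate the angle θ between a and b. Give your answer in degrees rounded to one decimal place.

a · b = 7·(-4) + 4·(-10) + 5·7 = -28 - 40 + 35 = -33
|a|² = 49 + 16 + 25 = 90,  |a| = √90 ≈ 9.486833
|b|² = 16 + 100 + 49 = 165,  |b| = √165 ≈ 12.845233
cos θ = -33 / (9.486833 · 12.845233) ≈ -0.27080
θ = arccos(-0.27080) ≈ 105.7°

105.7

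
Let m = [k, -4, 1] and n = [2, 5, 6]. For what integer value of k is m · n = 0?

m · n = k·2 + (-4)·5 + 1·6 = -14 + 2k
Set equal to 0: 2k = 14, so k = 7.

7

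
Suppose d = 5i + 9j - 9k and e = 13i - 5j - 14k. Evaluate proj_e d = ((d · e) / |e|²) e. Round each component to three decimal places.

d · e = 5·13 + 9·(-5) + (-9)·(-14) = 65 - 45 + 126 = 146
|e|² = 169 + 25 + 196 = 390
proj_e d = (146/390) · (13, -5, -14) ≈ (4.867, -1.872, -5.241)

(4.867, -1.872, -5.241)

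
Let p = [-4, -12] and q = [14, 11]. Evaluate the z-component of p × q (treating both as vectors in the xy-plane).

(-4)·11 - (-12)·14 = -44 - (-168) = 124

124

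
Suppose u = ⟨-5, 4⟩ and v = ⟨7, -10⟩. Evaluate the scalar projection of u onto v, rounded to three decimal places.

u · v = (-5)·7 + 4·(-10) = -35 - 40 = -75
|v| = √(49 + 100) = √149 ≈ 12.2066
comp_v u = -75 / √149 ≈ -6.144

-6.144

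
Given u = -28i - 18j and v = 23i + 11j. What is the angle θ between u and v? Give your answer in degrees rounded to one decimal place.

u · v = (-28)·23 + (-18)·11 = -644 - 198 = -842
|u|² = 784 + 324 = 1108,  |u| = √1108 ≈ 33.286634
|v|² = 529 + 121 = 650,  |v| = √650 ≈ 25.495098
cos θ = -842 / (33.286634 · 25.495098) ≈ -0.99217
θ = arccos(-0.99217) ≈ 172.8°

172.8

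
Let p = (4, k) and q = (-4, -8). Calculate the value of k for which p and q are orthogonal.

-2

p · q = 4·(-4) + k·(-8) = -16 - 8k
Set equal to 0: -8k = 16, so k = -2.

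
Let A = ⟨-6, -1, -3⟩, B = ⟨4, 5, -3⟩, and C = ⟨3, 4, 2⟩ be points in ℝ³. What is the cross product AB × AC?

(30, -50, -4)

AB = (10, 6, 0)
AC = (9, 5, 5)
i: 6·5 - 0·5 = 30 - 0 = 30
j: 0·9 - 10·5 = 0 - 50 = -50
k: 10·5 - 6·9 = 50 - 54 = -4
AB × AC = (30, -50, -4)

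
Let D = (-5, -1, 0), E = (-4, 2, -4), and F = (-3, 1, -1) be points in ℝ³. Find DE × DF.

(5, -7, -4)

DE = (1, 3, -4)
DF = (2, 2, -1)
i: 3·(-1) - (-4)·2 = -3 - (-8) = 5
j: (-4)·2 - 1·(-1) = -8 - (-1) = -7
k: 1·2 - 3·2 = 2 - 6 = -4
DE × DF = (5, -7, -4)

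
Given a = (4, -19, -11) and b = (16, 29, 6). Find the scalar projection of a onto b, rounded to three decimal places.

a · b = 4·16 + (-19)·29 + (-11)·6 = 64 - 551 - 66 = -553
|b| = √(256 + 841 + 36) = √1133 ≈ 33.6601
comp_b a = -553 / √1133 ≈ -16.429

-16.429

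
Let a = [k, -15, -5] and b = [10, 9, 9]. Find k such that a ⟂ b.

a · b = k·10 + (-15)·9 + (-5)·9 = -180 + 10k
Set equal to 0: 10k = 180, so k = 18.

18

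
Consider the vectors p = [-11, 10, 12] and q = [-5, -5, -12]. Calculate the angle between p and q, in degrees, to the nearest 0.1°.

121.5

p · q = (-11)·(-5) + 10·(-5) + 12·(-12) = 55 - 50 - 144 = -139
|p|² = 121 + 100 + 144 = 365,  |p| = √365 ≈ 19.104973
|q|² = 25 + 25 + 144 = 194,  |q| = √194 ≈ 13.928388
cos θ = -139 / (19.104973 · 13.928388) ≈ -0.52236
θ = arccos(-0.52236) ≈ 121.5°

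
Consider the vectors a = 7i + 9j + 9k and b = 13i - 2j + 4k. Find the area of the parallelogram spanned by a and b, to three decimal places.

167.326

i: 9·4 - 9·(-2) = 36 - (-18) = 54
j: 9·13 - 7·4 = 117 - 28 = 89
k: 7·(-2) - 9·13 = -14 - 117 = -131
a × b = (54, 89, -131)
|a × b| = √(54² + 89² + (-131)²) = √27998 ≈ 167.3260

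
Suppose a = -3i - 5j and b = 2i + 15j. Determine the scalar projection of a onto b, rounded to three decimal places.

a · b = (-3)·2 + (-5)·15 = -6 - 75 = -81
|b| = √(4 + 225) = √229 ≈ 15.1327
comp_b a = -81 / √229 ≈ -5.353

-5.353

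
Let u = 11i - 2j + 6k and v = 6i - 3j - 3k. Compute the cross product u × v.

i: (-2)·(-3) - 6·(-3) = 6 - (-18) = 24
j: 6·6 - 11·(-3) = 36 - (-33) = 69
k: 11·(-3) - (-2)·6 = -33 - (-12) = -21
u × v = (24, 69, -21)

(24, 69, -21)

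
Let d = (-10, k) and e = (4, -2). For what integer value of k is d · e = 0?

-20

d · e = (-10)·4 + k·(-2) = -40 - 2k
Set equal to 0: -2k = 40, so k = -20.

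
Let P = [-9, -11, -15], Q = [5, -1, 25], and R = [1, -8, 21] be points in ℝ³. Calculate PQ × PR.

(240, -104, -58)

PQ = (14, 10, 40)
PR = (10, 3, 36)
i: 10·36 - 40·3 = 360 - 120 = 240
j: 40·10 - 14·36 = 400 - 504 = -104
k: 14·3 - 10·10 = 42 - 100 = -58
PQ × PR = (240, -104, -58)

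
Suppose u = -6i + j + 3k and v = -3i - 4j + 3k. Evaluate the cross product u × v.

i: 1·3 - 3·(-4) = 3 - (-12) = 15
j: 3·(-3) - (-6)·3 = -9 - (-18) = 9
k: (-6)·(-4) - 1·(-3) = 24 - (-3) = 27
u × v = (15, 9, 27)

(15, 9, 27)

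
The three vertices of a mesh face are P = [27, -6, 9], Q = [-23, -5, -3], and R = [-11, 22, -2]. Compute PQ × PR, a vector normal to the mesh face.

PQ = (-50, 1, -12)
PR = (-38, 28, -11)
i: 1·(-11) - (-12)·28 = -11 - (-336) = 325
j: (-12)·(-38) - (-50)·(-11) = 456 - 550 = -94
k: (-50)·28 - 1·(-38) = -1400 - (-38) = -1362
PQ × PR = (325, -94, -1362)

(325, -94, -1362)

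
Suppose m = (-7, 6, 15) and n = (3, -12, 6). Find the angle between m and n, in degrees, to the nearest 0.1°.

90.7

m · n = (-7)·3 + 6·(-12) + 15·6 = -21 - 72 + 90 = -3
|m|² = 49 + 36 + 225 = 310,  |m| = √310 ≈ 17.606817
|n|² = 9 + 144 + 36 = 189,  |n| = √189 ≈ 13.747727
cos θ = -3 / (17.606817 · 13.747727) ≈ -0.01239
θ = arccos(-0.01239) ≈ 90.7°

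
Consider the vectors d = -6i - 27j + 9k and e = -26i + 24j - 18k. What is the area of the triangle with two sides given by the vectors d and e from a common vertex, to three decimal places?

475.810

i: (-27)·(-18) - 9·24 = 486 - 216 = 270
j: 9·(-26) - (-6)·(-18) = -234 - 108 = -342
k: (-6)·24 - (-27)·(-26) = -144 - 702 = -846
d × e = (270, -342, -846)
|d × e| = √(270² + (-342)² + (-846)²) = √905580 ≈ 951.6197
area = ½ · 951.6197 ≈ 475.810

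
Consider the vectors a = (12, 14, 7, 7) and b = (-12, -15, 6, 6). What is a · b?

a · b = 12·(-12) + 14·(-15) + 7·6 + 7·6 = -144 - 210 + 42 + 42 = -270

-270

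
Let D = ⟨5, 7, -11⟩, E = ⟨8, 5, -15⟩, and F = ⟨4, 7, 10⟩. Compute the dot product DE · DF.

-87

DE = E − D = (3, -2, -4)
DF = F − D = (-1, 0, 21)
DE · DF = 3·(-1) + (-2)·0 + (-4)·21 = -3 + 0 - 84 = -87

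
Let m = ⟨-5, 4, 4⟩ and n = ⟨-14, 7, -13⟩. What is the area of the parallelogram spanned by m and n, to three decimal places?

146.567

i: 4·(-13) - 4·7 = -52 - 28 = -80
j: 4·(-14) - (-5)·(-13) = -56 - 65 = -121
k: (-5)·7 - 4·(-14) = -35 - (-56) = 21
m × n = (-80, -121, 21)
|m × n| = √((-80)² + (-121)² + 21²) = √21482 ≈ 146.5674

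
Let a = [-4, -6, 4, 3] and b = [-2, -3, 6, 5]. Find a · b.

a · b = (-4)·(-2) + (-6)·(-3) + 4·6 + 3·5 = 8 + 18 + 24 + 15 = 65

65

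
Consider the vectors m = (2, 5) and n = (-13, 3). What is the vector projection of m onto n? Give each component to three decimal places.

m · n = 2·(-13) + 5·3 = -26 + 15 = -11
|n|² = 169 + 9 = 178
proj_n m = (-11/178) · (-13, 3) ≈ (0.803, -0.185)

(0.803, -0.185)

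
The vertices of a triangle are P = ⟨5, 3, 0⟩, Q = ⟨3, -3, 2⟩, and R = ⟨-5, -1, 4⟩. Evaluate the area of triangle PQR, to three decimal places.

27.857

PQ = (-2, -6, 2),  PR = (-10, -4, 4)
i: (-6)·4 - 2·(-4) = -24 - (-8) = -16
j: 2·(-10) - (-2)·4 = -20 - (-8) = -12
k: (-2)·(-4) - (-6)·(-10) = 8 - 60 = -52
PQ × PR = (-16, -12, -52)
|PQ × PR| = √3104 ≈ 55.7136
area = ½ · 55.7136 ≈ 27.857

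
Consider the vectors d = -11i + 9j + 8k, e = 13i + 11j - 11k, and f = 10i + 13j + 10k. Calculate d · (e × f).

-4471

e × f:
i: 11·10 - (-11)·13 = 110 - (-143) = 253
j: (-11)·10 - 13·10 = -110 - 130 = -240
k: 13·13 - 11·10 = 169 - 110 = 59
e × f = (253, -240, 59)
d · (e × f) = (-11)·253 + 9·(-240) + 8·59 = -2783 - 2160 + 472 = -4471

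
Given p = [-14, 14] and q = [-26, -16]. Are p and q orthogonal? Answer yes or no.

no

p · q = (-14)·(-26) + 14·(-16) = 364 - 224 = 140
Nonzero, so the vectors are not orthogonal.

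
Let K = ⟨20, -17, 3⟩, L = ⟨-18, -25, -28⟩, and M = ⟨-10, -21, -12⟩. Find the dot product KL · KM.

KL = L − K = (-38, -8, -31)
KM = M − K = (-30, -4, -15)
KL · KM = (-38)·(-30) + (-8)·(-4) + (-31)·(-15) = 1140 + 32 + 465 = 1637

1637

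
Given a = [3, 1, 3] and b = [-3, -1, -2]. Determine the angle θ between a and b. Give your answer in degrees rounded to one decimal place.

a · b = 3·(-3) + 1·(-1) + 3·(-2) = -9 - 1 - 6 = -16
|a|² = 9 + 1 + 9 = 19,  |a| = √19 ≈ 4.358899
|b|² = 9 + 1 + 4 = 14,  |b| = √14 ≈ 3.741657
cos θ = -16 / (4.358899 · 3.741657) ≈ -0.98102
θ = arccos(-0.98102) ≈ 168.8°

168.8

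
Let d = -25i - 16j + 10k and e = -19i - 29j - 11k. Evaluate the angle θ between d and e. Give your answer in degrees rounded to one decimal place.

d · e = (-25)·(-19) + (-16)·(-29) + 10·(-11) = 475 + 464 - 110 = 829
|d|² = 625 + 256 + 100 = 981,  |d| = √981 ≈ 31.320920
|e|² = 361 + 841 + 121 = 1323,  |e| = √1323 ≈ 36.373067
cos θ = 829 / (31.320920 · 36.373067) ≈ 0.72768
θ = arccos(0.72768) ≈ 43.3°

43.3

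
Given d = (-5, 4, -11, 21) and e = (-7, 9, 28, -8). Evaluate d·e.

-405

d · e = (-5)·(-7) + 4·9 + (-11)·28 + 21·(-8) = 35 + 36 - 308 - 168 = -405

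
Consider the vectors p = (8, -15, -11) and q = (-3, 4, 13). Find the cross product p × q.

i: (-15)·13 - (-11)·4 = -195 - (-44) = -151
j: (-11)·(-3) - 8·13 = 33 - 104 = -71
k: 8·4 - (-15)·(-3) = 32 - 45 = -13
p × q = (-151, -71, -13)

(-151, -71, -13)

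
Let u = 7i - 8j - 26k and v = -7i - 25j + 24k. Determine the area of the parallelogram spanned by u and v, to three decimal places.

873.224

i: (-8)·24 - (-26)·(-25) = -192 - 650 = -842
j: (-26)·(-7) - 7·24 = 182 - 168 = 14
k: 7·(-25) - (-8)·(-7) = -175 - 56 = -231
u × v = (-842, 14, -231)
|u × v| = √((-842)² + 14² + (-231)²) = √762521 ≈ 873.2245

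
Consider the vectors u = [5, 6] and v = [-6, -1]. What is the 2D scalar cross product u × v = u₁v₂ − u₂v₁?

5·(-1) - 6·(-6) = -5 - (-36) = 31

31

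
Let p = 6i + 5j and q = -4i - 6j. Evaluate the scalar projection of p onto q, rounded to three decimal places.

p · q = 6·(-4) + 5·(-6) = -24 - 30 = -54
|q| = √(16 + 36) = √52 ≈ 7.2111
comp_q p = -54 / √52 ≈ -7.488

-7.488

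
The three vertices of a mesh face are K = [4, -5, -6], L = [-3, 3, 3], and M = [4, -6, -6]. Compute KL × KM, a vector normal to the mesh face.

(9, 0, 7)

KL = (-7, 8, 9)
KM = (0, -1, 0)
i: 8·0 - 9·(-1) = 0 - (-9) = 9
j: 9·0 - (-7)·0 = 0 - 0 = 0
k: (-7)·(-1) - 8·0 = 7 - 0 = 7
KL × KM = (9, 0, 7)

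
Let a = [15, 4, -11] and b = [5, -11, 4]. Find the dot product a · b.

-13

a · b = 15·5 + 4·(-11) + (-11)·4 = 75 - 44 - 44 = -13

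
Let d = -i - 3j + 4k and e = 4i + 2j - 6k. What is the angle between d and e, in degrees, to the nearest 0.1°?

d · e = (-1)·4 + (-3)·2 + 4·(-6) = -4 - 6 - 24 = -34
|d|² = 1 + 9 + 16 = 26,  |d| = √26 ≈ 5.099020
|e|² = 16 + 4 + 36 = 56,  |e| = √56 ≈ 7.483315
cos θ = -34 / (5.099020 · 7.483315) ≈ -0.89104
θ = arccos(-0.89104) ≈ 153.0°

153.0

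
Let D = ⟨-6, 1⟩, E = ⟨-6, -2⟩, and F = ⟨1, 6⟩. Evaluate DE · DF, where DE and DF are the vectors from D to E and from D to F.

DE = E − D = (0, -3)
DF = F − D = (7, 5)
DE · DF = 0·7 + (-3)·5 = 0 - 15 = -15

-15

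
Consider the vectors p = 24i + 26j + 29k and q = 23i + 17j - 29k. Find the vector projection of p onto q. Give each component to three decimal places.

p · q = 24·23 + 26·17 + 29·(-29) = 552 + 442 - 841 = 153
|q|² = 529 + 289 + 841 = 1659
proj_q p = (153/1659) · (23, 17, -29) ≈ (2.121, 1.568, -2.675)

(2.121, 1.568, -2.675)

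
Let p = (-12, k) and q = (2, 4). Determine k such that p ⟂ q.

p · q = (-12)·2 + k·4 = -24 + 4k
Set equal to 0: 4k = 24, so k = 6.

6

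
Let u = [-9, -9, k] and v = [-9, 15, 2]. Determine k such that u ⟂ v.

27

u · v = (-9)·(-9) + (-9)·15 + k·2 = -54 + 2k
Set equal to 0: 2k = 54, so k = 27.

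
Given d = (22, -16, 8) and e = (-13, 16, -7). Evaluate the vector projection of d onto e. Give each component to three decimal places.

(16.401, -20.186, 8.831)

d · e = 22·(-13) + (-16)·16 + 8·(-7) = -286 - 256 - 56 = -598
|e|² = 169 + 256 + 49 = 474
proj_e d = (-598/474) · (-13, 16, -7) ≈ (16.401, -20.186, 8.831)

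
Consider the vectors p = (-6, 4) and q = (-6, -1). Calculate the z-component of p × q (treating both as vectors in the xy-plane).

(-6)·(-1) - 4·(-6) = 6 - (-24) = 30

30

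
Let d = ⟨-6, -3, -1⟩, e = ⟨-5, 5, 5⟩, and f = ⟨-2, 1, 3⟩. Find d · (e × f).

-80

e × f:
i: 5·3 - 5·1 = 15 - 5 = 10
j: 5·(-2) - (-5)·3 = -10 - (-15) = 5
k: (-5)·1 - 5·(-2) = -5 - (-10) = 5
e × f = (10, 5, 5)
d · (e × f) = (-6)·10 + (-3)·5 + (-1)·5 = -60 - 15 - 5 = -80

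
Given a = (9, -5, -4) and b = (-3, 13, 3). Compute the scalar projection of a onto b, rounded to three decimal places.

-7.605

a · b = 9·(-3) + (-5)·13 + (-4)·3 = -27 - 65 - 12 = -104
|b| = √(9 + 169 + 9) = √187 ≈ 13.6748
comp_b a = -104 / √187 ≈ -7.605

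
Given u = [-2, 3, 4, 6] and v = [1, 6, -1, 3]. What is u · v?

u · v = (-2)·1 + 3·6 + 4·(-1) + 6·3 = -2 + 18 - 4 + 18 = 30

30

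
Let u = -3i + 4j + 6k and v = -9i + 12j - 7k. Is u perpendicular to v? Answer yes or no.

no

u · v = (-3)·(-9) + 4·12 + 6·(-7) = 27 + 48 - 42 = 33
Nonzero, so the vectors are not orthogonal.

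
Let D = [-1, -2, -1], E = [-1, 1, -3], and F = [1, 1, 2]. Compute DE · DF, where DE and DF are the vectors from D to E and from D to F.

DE = E − D = (0, 3, -2)
DF = F − D = (2, 3, 3)
DE · DF = 0·2 + 3·3 + (-2)·3 = 0 + 9 - 6 = 3

3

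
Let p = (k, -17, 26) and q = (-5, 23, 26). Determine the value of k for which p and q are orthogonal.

p · q = k·(-5) + (-17)·23 + 26·26 = 285 - 5k
Set equal to 0: -5k = -285, so k = 57.

57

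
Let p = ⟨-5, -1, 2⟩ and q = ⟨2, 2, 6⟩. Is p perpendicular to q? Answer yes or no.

p · q = (-5)·2 + (-1)·2 + 2·6 = -10 - 2 + 12 = 0
Zero, so the vectors are orthogonal.

yes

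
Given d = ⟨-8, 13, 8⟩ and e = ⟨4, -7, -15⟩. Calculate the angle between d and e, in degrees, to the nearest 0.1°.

145.9

d · e = (-8)·4 + 13·(-7) + 8·(-15) = -32 - 91 - 120 = -243
|d|² = 64 + 169 + 64 = 297,  |d| = √297 ≈ 17.233688
|e|² = 16 + 49 + 225 = 290,  |e| = √290 ≈ 17.029386
cos θ = -243 / (17.233688 · 17.029386) ≈ -0.82800
θ = arccos(-0.82800) ≈ 145.9°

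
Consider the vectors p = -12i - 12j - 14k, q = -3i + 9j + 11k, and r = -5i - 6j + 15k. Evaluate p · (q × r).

-3174

q × r:
i: 9·15 - 11·(-6) = 135 - (-66) = 201
j: 11·(-5) - (-3)·15 = -55 - (-45) = -10
k: (-3)·(-6) - 9·(-5) = 18 - (-45) = 63
q × r = (201, -10, 63)
p · (q × r) = (-12)·201 + (-12)·(-10) + (-14)·63 = -2412 + 120 - 882 = -3174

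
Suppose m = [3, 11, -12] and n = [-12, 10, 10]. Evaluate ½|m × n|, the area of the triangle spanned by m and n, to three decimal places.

151.773

i: 11·10 - (-12)·10 = 110 - (-120) = 230
j: (-12)·(-12) - 3·10 = 144 - 30 = 114
k: 3·10 - 11·(-12) = 30 - (-132) = 162
m × n = (230, 114, 162)
|m × n| = √(230² + 114² + 162²) = √92140 ≈ 303.5457
area = ½ · 303.5457 ≈ 151.773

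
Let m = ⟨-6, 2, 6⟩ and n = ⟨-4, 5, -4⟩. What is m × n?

i: 2·(-4) - 6·5 = -8 - 30 = -38
j: 6·(-4) - (-6)·(-4) = -24 - 24 = -48
k: (-6)·5 - 2·(-4) = -30 - (-8) = -22
m × n = (-38, -48, -22)

(-38, -48, -22)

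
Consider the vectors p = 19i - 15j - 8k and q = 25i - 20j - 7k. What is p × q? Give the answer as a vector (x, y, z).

(-55, -67, -5)

i: (-15)·(-7) - (-8)·(-20) = 105 - 160 = -55
j: (-8)·25 - 19·(-7) = -200 - (-133) = -67
k: 19·(-20) - (-15)·25 = -380 - (-375) = -5
p × q = (-55, -67, -5)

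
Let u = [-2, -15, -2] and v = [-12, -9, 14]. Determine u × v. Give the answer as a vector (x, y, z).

(-228, 52, -162)

i: (-15)·14 - (-2)·(-9) = -210 - 18 = -228
j: (-2)·(-12) - (-2)·14 = 24 - (-28) = 52
k: (-2)·(-9) - (-15)·(-12) = 18 - 180 = -162
u × v = (-228, 52, -162)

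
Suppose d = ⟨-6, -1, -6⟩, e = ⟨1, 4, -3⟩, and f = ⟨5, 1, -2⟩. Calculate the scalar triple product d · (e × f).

157

e × f:
i: 4·(-2) - (-3)·1 = -8 - (-3) = -5
j: (-3)·5 - 1·(-2) = -15 - (-2) = -13
k: 1·1 - 4·5 = 1 - 20 = -19
e × f = (-5, -13, -19)
d · (e × f) = (-6)·(-5) + (-1)·(-13) + (-6)·(-19) = 30 + 13 + 114 = 157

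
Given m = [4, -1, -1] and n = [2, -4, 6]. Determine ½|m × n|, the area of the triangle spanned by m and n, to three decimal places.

i: (-1)·6 - (-1)·(-4) = -6 - 4 = -10
j: (-1)·2 - 4·6 = -2 - 24 = -26
k: 4·(-4) - (-1)·2 = -16 - (-2) = -14
m × n = (-10, -26, -14)
|m × n| = √((-10)² + (-26)² + (-14)²) = √972 ≈ 31.1769
area = ½ · 31.1769 ≈ 15.588

15.588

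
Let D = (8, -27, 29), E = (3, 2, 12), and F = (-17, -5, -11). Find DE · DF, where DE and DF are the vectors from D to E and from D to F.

DE = E − D = (-5, 29, -17)
DF = F − D = (-25, 22, -40)
DE · DF = (-5)·(-25) + 29·22 + (-17)·(-40) = 125 + 638 + 680 = 1443

1443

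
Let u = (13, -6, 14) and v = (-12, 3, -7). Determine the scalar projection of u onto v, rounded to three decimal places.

u · v = 13·(-12) + (-6)·3 + 14·(-7) = -156 - 18 - 98 = -272
|v| = √(144 + 9 + 49) = √202 ≈ 14.2127
comp_v u = -272 / √202 ≈ -19.138

-19.138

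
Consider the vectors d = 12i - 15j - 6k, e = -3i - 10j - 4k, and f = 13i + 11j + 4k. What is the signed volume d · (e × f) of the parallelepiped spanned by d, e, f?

e × f:
i: (-10)·4 - (-4)·11 = -40 - (-44) = 4
j: (-4)·13 - (-3)·4 = -52 - (-12) = -40
k: (-3)·11 - (-10)·13 = -33 - (-130) = 97
e × f = (4, -40, 97)
d · (e × f) = 12·4 + (-15)·(-40) + (-6)·97 = 48 + 600 - 582 = 66

66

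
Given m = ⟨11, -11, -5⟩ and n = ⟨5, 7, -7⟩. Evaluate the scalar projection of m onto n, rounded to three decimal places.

1.172

m · n = 11·5 + (-11)·7 + (-5)·(-7) = 55 - 77 + 35 = 13
|n| = √(25 + 49 + 49) = √123 ≈ 11.0905
comp_n m = 13 / √123 ≈ 1.172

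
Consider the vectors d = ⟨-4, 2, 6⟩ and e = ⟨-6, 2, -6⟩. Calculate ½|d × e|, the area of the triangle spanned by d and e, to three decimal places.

32.373

i: 2·(-6) - 6·2 = -12 - 12 = -24
j: 6·(-6) - (-4)·(-6) = -36 - 24 = -60
k: (-4)·2 - 2·(-6) = -8 - (-12) = 4
d × e = (-24, -60, 4)
|d × e| = √((-24)² + (-60)² + 4²) = √4192 ≈ 64.7457
area = ½ · 64.7457 ≈ 32.373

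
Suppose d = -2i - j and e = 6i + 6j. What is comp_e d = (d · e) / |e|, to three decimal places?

d · e = (-2)·6 + (-1)·6 = -12 - 6 = -18
|e| = √(36 + 36) = √72 ≈ 8.4853
comp_e d = -18 / √72 ≈ -2.121

-2.121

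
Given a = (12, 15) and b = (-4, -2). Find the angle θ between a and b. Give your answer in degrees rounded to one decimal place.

a · b = 12·(-4) + 15·(-2) = -48 - 30 = -78
|a|² = 144 + 225 = 369,  |a| = √369 ≈ 19.209373
|b|² = 16 + 4 = 20,  |b| = √20 ≈ 4.472136
cos θ = -78 / (19.209373 · 4.472136) ≈ -0.90796
θ = arccos(-0.90796) ≈ 155.2°

155.2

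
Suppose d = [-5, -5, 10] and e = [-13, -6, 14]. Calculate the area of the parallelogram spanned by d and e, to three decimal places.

70.178

i: (-5)·14 - 10·(-6) = -70 - (-60) = -10
j: 10·(-13) - (-5)·14 = -130 - (-70) = -60
k: (-5)·(-6) - (-5)·(-13) = 30 - 65 = -35
d × e = (-10, -60, -35)
|d × e| = √((-10)² + (-60)² + (-35)²) = √4925 ≈ 70.1783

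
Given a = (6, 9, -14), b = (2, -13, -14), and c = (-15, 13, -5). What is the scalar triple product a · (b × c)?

5828

b × c:
i: (-13)·(-5) - (-14)·13 = 65 - (-182) = 247
j: (-14)·(-15) - 2·(-5) = 210 - (-10) = 220
k: 2·13 - (-13)·(-15) = 26 - 195 = -169
b × c = (247, 220, -169)
a · (b × c) = 6·247 + 9·220 + (-14)·(-169) = 1482 + 1980 + 2366 = 5828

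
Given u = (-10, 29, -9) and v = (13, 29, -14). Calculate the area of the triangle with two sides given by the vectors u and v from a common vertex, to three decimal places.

364.679

i: 29·(-14) - (-9)·29 = -406 - (-261) = -145
j: (-9)·13 - (-10)·(-14) = -117 - 140 = -257
k: (-10)·29 - 29·13 = -290 - 377 = -667
u × v = (-145, -257, -667)
|u × v| = √((-145)² + (-257)² + (-667)²) = √531963 ≈ 729.3579
area = ½ · 729.3579 ≈ 364.679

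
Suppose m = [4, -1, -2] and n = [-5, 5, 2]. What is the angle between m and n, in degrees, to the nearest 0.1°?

149.4

m · n = 4·(-5) + (-1)·5 + (-2)·2 = -20 - 5 - 4 = -29
|m|² = 16 + 1 + 4 = 21,  |m| = √21 ≈ 4.582576
|n|² = 25 + 25 + 4 = 54,  |n| = √54 ≈ 7.348469
cos θ = -29 / (4.582576 · 7.348469) ≈ -0.86118
θ = arccos(-0.86118) ≈ 149.4°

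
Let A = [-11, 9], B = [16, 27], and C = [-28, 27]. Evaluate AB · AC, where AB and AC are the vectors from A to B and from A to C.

-135

AB = B − A = (27, 18)
AC = C − A = (-17, 18)
AB · AC = 27·(-17) + 18·18 = -459 + 324 = -135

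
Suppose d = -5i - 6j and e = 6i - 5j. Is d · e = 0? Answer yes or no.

yes

d · e = (-5)·6 + (-6)·(-5) = -30 + 30 = 0
Zero, so the vectors are orthogonal.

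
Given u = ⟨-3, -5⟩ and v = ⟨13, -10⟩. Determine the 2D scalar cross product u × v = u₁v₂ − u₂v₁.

95

(-3)·(-10) - (-5)·13 = 30 - (-65) = 95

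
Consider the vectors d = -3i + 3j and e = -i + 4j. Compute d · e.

d · e = (-3)·(-1) + 3·4 = 3 + 12 = 15

15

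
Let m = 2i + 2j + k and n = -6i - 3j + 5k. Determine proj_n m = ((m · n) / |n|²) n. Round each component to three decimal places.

(1.114, 0.557, -0.929)

m · n = 2·(-6) + 2·(-3) + 1·5 = -12 - 6 + 5 = -13
|n|² = 36 + 9 + 25 = 70
proj_n m = (-13/70) · (-6, -3, 5) ≈ (1.114, 0.557, -0.929)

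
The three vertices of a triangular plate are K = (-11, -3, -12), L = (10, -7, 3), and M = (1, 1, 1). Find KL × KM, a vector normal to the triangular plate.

KL = (21, -4, 15)
KM = (12, 4, 13)
i: (-4)·13 - 15·4 = -52 - 60 = -112
j: 15·12 - 21·13 = 180 - 273 = -93
k: 21·4 - (-4)·12 = 84 - (-48) = 132
KL × KM = (-112, -93, 132)

(-112, -93, 132)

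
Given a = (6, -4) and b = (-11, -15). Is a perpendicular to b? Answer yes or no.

no

a · b = 6·(-11) + (-4)·(-15) = -66 + 60 = -6
Nonzero, so the vectors are not orthogonal.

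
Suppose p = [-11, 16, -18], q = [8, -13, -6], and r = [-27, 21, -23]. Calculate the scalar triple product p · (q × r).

4155

q × r:
i: (-13)·(-23) - (-6)·21 = 299 - (-126) = 425
j: (-6)·(-27) - 8·(-23) = 162 - (-184) = 346
k: 8·21 - (-13)·(-27) = 168 - 351 = -183
q × r = (425, 346, -183)
p · (q × r) = (-11)·425 + 16·346 + (-18)·(-183) = -4675 + 5536 + 3294 = 4155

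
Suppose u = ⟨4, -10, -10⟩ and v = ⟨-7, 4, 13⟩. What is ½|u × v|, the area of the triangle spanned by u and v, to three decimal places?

53.245

i: (-10)·13 - (-10)·4 = -130 - (-40) = -90
j: (-10)·(-7) - 4·13 = 70 - 52 = 18
k: 4·4 - (-10)·(-7) = 16 - 70 = -54
u × v = (-90, 18, -54)
|u × v| = √((-90)² + 18² + (-54)²) = √11340 ≈ 106.4894
area = ½ · 106.4894 ≈ 53.245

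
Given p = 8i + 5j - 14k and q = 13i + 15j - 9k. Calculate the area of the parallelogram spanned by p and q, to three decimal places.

i: 5·(-9) - (-14)·15 = -45 - (-210) = 165
j: (-14)·13 - 8·(-9) = -182 - (-72) = -110
k: 8·15 - 5·13 = 120 - 65 = 55
p × q = (165, -110, 55)
|p × q| = √(165² + (-110)² + 55²) = √42350 ≈ 205.7912

205.791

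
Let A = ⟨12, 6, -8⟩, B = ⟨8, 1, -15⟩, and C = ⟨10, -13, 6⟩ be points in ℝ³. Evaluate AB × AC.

(-203, 70, 66)

AB = (-4, -5, -7)
AC = (-2, -19, 14)
i: (-5)·14 - (-7)·(-19) = -70 - 133 = -203
j: (-7)·(-2) - (-4)·14 = 14 - (-56) = 70
k: (-4)·(-19) - (-5)·(-2) = 76 - 10 = 66
AB × AC = (-203, 70, 66)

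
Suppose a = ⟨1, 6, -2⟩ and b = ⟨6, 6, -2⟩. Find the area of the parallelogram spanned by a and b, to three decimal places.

i: 6·(-2) - (-2)·6 = -12 - (-12) = 0
j: (-2)·6 - 1·(-2) = -12 - (-2) = -10
k: 1·6 - 6·6 = 6 - 36 = -30
a × b = (0, -10, -30)
|a × b| = √(0² + (-10)² + (-30)²) = √1000 ≈ 31.6228

31.623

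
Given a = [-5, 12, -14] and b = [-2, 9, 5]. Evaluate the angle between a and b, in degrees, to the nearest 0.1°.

76.1

a · b = (-5)·(-2) + 12·9 + (-14)·5 = 10 + 108 - 70 = 48
|a|² = 25 + 144 + 196 = 365,  |a| = √365 ≈ 19.104973
|b|² = 4 + 81 + 25 = 110,  |b| = √110 ≈ 10.488088
cos θ = 48 / (19.104973 · 10.488088) ≈ 0.23955
θ = arccos(0.23955) ≈ 76.1°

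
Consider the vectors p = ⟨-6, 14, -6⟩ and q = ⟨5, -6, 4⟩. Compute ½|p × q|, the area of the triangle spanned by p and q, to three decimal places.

19.950

i: 14·4 - (-6)·(-6) = 56 - 36 = 20
j: (-6)·5 - (-6)·4 = -30 - (-24) = -6
k: (-6)·(-6) - 14·5 = 36 - 70 = -34
p × q = (20, -6, -34)
|p × q| = √(20² + (-6)² + (-34)²) = √1592 ≈ 39.8999
area = ½ · 39.8999 ≈ 19.950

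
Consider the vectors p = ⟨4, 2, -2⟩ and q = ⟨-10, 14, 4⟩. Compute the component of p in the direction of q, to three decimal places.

p · q = 4·(-10) + 2·14 + (-2)·4 = -40 + 28 - 8 = -20
|q| = √(100 + 196 + 16) = √312 ≈ 17.6635
comp_q p = -20 / √312 ≈ -1.132

-1.132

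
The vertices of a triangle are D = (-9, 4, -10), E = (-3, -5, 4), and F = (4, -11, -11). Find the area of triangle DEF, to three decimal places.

144.943

DE = (6, -9, 14),  DF = (13, -15, -1)
i: (-9)·(-1) - 14·(-15) = 9 - (-210) = 219
j: 14·13 - 6·(-1) = 182 - (-6) = 188
k: 6·(-15) - (-9)·13 = -90 - (-117) = 27
DE × DF = (219, 188, 27)
|DE × DF| = √84034 ≈ 289.8862
area = ½ · 289.8862 ≈ 144.943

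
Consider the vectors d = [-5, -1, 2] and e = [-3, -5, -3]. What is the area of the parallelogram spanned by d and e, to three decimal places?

i: (-1)·(-3) - 2·(-5) = 3 - (-10) = 13
j: 2·(-3) - (-5)·(-3) = -6 - 15 = -21
k: (-5)·(-5) - (-1)·(-3) = 25 - 3 = 22
d × e = (13, -21, 22)
|d × e| = √(13² + (-21)² + 22²) = √1094 ≈ 33.0757

33.076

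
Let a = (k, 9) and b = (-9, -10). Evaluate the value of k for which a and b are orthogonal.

-10

a · b = k·(-9) + 9·(-10) = -90 - 9k
Set equal to 0: -9k = 90, so k = -10.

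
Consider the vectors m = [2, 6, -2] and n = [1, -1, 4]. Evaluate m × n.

(22, -10, -8)

i: 6·4 - (-2)·(-1) = 24 - 2 = 22
j: (-2)·1 - 2·4 = -2 - 8 = -10
k: 2·(-1) - 6·1 = -2 - 6 = -8
m × n = (22, -10, -8)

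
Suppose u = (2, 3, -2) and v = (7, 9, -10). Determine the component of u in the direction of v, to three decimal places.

u · v = 2·7 + 3·9 + (-2)·(-10) = 14 + 27 + 20 = 61
|v| = √(49 + 81 + 100) = √230 ≈ 15.1658
comp_v u = 61 / √230 ≈ 4.022

4.022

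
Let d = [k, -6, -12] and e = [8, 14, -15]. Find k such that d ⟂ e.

-12

d · e = k·8 + (-6)·14 + (-12)·(-15) = 96 + 8k
Set equal to 0: 8k = -96, so k = -12.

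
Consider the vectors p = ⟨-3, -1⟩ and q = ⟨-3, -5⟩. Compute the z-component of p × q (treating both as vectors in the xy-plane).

(-3)·(-5) - (-1)·(-3) = 15 - 3 = 12

12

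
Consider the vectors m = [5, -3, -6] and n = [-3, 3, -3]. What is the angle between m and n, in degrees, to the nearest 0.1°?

m · n = 5·(-3) + (-3)·3 + (-6)·(-3) = -15 - 9 + 18 = -6
|m|² = 25 + 9 + 36 = 70,  |m| = √70 ≈ 8.366600
|n|² = 9 + 9 + 9 = 27,  |n| = √27 ≈ 5.196152
cos θ = -6 / (8.366600 · 5.196152) ≈ -0.13801
θ = arccos(-0.13801) ≈ 97.9°

97.9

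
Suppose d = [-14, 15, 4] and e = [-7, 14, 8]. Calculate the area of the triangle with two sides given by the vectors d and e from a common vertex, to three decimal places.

69.701

i: 15·8 - 4·14 = 120 - 56 = 64
j: 4·(-7) - (-14)·8 = -28 - (-112) = 84
k: (-14)·14 - 15·(-7) = -196 - (-105) = -91
d × e = (64, 84, -91)
|d × e| = √(64² + 84² + (-91)²) = √19433 ≈ 139.4023
area = ½ · 139.4023 ≈ 69.701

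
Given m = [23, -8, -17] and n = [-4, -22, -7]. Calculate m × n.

(-318, 229, -538)

i: (-8)·(-7) - (-17)·(-22) = 56 - 374 = -318
j: (-17)·(-4) - 23·(-7) = 68 - (-161) = 229
k: 23·(-22) - (-8)·(-4) = -506 - 32 = -538
m × n = (-318, 229, -538)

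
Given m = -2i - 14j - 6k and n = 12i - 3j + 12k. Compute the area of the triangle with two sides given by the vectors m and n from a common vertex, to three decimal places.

129.592

i: (-14)·12 - (-6)·(-3) = -168 - 18 = -186
j: (-6)·12 - (-2)·12 = -72 - (-24) = -48
k: (-2)·(-3) - (-14)·12 = 6 - (-168) = 174
m × n = (-186, -48, 174)
|m × n| = √((-186)² + (-48)² + 174²) = √67176 ≈ 259.1833
area = ½ · 259.1833 ≈ 129.592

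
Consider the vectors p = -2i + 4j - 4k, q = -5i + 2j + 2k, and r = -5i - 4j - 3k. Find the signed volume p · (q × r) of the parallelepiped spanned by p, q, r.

-224

q × r:
i: 2·(-3) - 2·(-4) = -6 - (-8) = 2
j: 2·(-5) - (-5)·(-3) = -10 - 15 = -25
k: (-5)·(-4) - 2·(-5) = 20 - (-10) = 30
q × r = (2, -25, 30)
p · (q × r) = (-2)·2 + 4·(-25) + (-4)·30 = -4 - 100 - 120 = -224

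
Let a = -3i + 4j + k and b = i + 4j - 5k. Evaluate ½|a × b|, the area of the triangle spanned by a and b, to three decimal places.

i: 4·(-5) - 1·4 = -20 - 4 = -24
j: 1·1 - (-3)·(-5) = 1 - 15 = -14
k: (-3)·4 - 4·1 = -12 - 4 = -16
a × b = (-24, -14, -16)
|a × b| = √((-24)² + (-14)² + (-16)²) = √1028 ≈ 32.0624
area = ½ · 32.0624 ≈ 16.031

16.031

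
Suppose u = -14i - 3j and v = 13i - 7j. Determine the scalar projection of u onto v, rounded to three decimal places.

-10.904

u · v = (-14)·13 + (-3)·(-7) = -182 + 21 = -161
|v| = √(169 + 49) = √218 ≈ 14.7648
comp_v u = -161 / √218 ≈ -10.904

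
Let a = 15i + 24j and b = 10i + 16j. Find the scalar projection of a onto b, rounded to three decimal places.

28.302

a · b = 15·10 + 24·16 = 150 + 384 = 534
|b| = √(100 + 256) = √356 ≈ 18.8680
comp_b a = 534 / √356 ≈ 28.302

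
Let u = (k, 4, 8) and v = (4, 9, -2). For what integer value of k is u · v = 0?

u · v = k·4 + 4·9 + 8·(-2) = 20 + 4k
Set equal to 0: 4k = -20, so k = -5.

-5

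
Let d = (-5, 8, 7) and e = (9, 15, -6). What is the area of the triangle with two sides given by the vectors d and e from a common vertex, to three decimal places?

107.363

i: 8·(-6) - 7·15 = -48 - 105 = -153
j: 7·9 - (-5)·(-6) = 63 - 30 = 33
k: (-5)·15 - 8·9 = -75 - 72 = -147
d × e = (-153, 33, -147)
|d × e| = √((-153)² + 33² + (-147)²) = √46107 ≈ 214.7254
area = ½ · 214.7254 ≈ 107.363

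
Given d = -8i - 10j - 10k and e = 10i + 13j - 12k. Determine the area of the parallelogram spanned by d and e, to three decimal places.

317.698

i: (-10)·(-12) - (-10)·13 = 120 - (-130) = 250
j: (-10)·10 - (-8)·(-12) = -100 - 96 = -196
k: (-8)·13 - (-10)·10 = -104 - (-100) = -4
d × e = (250, -196, -4)
|d × e| = √(250² + (-196)² + (-4)²) = √100932 ≈ 317.6980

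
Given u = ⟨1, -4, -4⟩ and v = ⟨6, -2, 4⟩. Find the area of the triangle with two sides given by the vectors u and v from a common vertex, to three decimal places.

i: (-4)·4 - (-4)·(-2) = -16 - 8 = -24
j: (-4)·6 - 1·4 = -24 - 4 = -28
k: 1·(-2) - (-4)·6 = -2 - (-24) = 22
u × v = (-24, -28, 22)
|u × v| = √((-24)² + (-28)² + 22²) = √1844 ≈ 42.9418
area = ½ · 42.9418 ≈ 21.471

21.471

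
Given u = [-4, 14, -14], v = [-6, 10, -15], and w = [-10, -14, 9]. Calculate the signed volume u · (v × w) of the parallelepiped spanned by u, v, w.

v × w:
i: 10·9 - (-15)·(-14) = 90 - 210 = -120
j: (-15)·(-10) - (-6)·9 = 150 - (-54) = 204
k: (-6)·(-14) - 10·(-10) = 84 - (-100) = 184
v × w = (-120, 204, 184)
u · (v × w) = (-4)·(-120) + 14·204 + (-14)·184 = 480 + 2856 - 2576 = 760

760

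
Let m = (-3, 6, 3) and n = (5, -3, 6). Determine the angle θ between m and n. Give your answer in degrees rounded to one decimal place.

104.1

m · n = (-3)·5 + 6·(-3) + 3·6 = -15 - 18 + 18 = -15
|m|² = 9 + 36 + 9 = 54,  |m| = √54 ≈ 7.348469
|n|² = 25 + 9 + 36 = 70,  |n| = √70 ≈ 8.366600
cos θ = -15 / (7.348469 · 8.366600) ≈ -0.24398
θ = arccos(-0.24398) ≈ 104.1°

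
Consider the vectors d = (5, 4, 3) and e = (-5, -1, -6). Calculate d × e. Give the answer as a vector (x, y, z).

i: 4·(-6) - 3·(-1) = -24 - (-3) = -21
j: 3·(-5) - 5·(-6) = -15 - (-30) = 15
k: 5·(-1) - 4·(-5) = -5 - (-20) = 15
d × e = (-21, 15, 15)

(-21, 15, 15)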